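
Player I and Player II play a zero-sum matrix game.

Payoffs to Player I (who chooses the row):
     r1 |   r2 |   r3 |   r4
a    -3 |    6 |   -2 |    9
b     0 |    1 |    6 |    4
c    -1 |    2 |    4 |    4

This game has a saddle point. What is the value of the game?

Row minima: -3, 0, -1 → Player I's maximin is 0.
Column maxima: 0, 6, 6, 9 → Player II's minimax is 0.
They coincide at (b, r1), so the value is 0.

0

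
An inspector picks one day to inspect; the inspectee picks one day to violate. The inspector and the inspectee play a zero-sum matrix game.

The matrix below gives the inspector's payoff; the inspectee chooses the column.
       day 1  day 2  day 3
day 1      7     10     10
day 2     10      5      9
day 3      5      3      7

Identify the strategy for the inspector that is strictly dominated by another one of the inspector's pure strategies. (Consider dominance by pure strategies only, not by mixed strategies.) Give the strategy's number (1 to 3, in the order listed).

3

Compare day 3 with day 1: 7 > 5, 10 > 3, 10 > 7.
So day 1 strictly dominates day 3 for the inspector; day 3 is strictly dominated.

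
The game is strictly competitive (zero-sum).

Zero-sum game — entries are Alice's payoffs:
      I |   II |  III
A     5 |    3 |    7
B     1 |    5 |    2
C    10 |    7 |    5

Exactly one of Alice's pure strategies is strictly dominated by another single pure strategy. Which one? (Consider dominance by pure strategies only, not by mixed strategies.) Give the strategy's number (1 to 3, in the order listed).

2

Compare B with C: 10 > 1, 7 > 5, 5 > 2.
So C strictly dominates B for Alice; B is strictly dominated.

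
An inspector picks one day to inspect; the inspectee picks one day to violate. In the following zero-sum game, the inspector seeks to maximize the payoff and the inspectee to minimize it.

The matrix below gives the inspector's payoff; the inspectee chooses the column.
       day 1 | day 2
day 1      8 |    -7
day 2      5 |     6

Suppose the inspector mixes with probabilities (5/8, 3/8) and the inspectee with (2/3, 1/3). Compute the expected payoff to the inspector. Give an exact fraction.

Against (2/3, 1/3), each row's expected payoff is day 1: 3; day 2: 16/3.
Taking the (5/8, 3/8)-weighted average: (5/8)·(3) + (3/8)·(16/3) = 31/8.

31/8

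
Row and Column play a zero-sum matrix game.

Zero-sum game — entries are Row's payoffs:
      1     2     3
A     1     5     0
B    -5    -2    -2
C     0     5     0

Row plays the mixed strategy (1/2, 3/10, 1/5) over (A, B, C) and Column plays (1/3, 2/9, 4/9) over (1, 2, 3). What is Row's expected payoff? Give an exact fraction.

Against (1/3, 2/9, 4/9), each row's expected payoff is A: 13/9; B: -3; C: 10/9.
Taking the (1/2, 3/10, 1/5)-weighted average: (1/2)·(13/9) + (3/10)·(-3) + (1/5)·(10/9) = 2/45.

2/45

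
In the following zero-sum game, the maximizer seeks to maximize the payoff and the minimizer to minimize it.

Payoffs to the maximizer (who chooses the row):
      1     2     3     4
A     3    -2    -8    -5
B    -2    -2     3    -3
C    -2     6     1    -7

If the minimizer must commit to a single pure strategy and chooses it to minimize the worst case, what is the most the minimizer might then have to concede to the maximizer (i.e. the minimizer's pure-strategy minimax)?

The worst case (largest entry) in each column is 1: 3, 2: 6, 3: 3, 4: -3.
The best (smallest) of these is -3.

-3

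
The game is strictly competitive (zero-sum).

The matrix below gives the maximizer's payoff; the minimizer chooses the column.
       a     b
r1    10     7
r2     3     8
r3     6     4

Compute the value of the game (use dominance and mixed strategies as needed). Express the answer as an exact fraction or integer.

Row r3 is strictly dominated by row r1, so the maximizer never plays it.
The remaining 2×2 game on (r1, r2) × (a, b) has no saddle point. Let the maximizer play r1 with probability p; indifference gives 10p + 3(1−p) = 7p + 8(1−p), so p = 5/8.
Similarly the minimizer's optimal q on a is 1/8, and the value is 10·(1/8) + (7)·(7/8) = 59/8.

59/8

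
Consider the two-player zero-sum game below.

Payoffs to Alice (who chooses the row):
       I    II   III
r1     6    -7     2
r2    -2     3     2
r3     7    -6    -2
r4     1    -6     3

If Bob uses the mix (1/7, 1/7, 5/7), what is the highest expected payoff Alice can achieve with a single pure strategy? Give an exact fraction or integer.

11/7

r1: (6)·(1/7) + (-7)·(1/7) + (2)·(5/7) = 9/7.
r2: (-2)·(1/7) + (3)·(1/7) + (2)·(5/7) = 11/7.
r3: (7)·(1/7) + (-6)·(1/7) + (-2)·(5/7) = -9/7.
r4: (1)·(1/7) + (-6)·(1/7) + (3)·(5/7) = 10/7.
The best pure response is r2 with expected payoff 11/7.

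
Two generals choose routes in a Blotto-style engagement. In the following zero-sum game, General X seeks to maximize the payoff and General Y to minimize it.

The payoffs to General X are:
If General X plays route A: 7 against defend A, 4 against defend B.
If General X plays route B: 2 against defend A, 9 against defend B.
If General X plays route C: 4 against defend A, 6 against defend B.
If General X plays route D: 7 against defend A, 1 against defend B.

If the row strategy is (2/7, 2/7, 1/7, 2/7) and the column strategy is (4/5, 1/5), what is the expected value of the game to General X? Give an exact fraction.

Against (4/5, 1/5), each row's expected payoff is route A: 32/5; route B: 17/5; route C: 22/5; route D: 29/5.
Taking the (2/7, 2/7, 1/7, 2/7)-weighted average: (2/7)·(32/5) + (2/7)·(17/5) + (1/7)·(22/5) + (2/7)·(29/5) = 178/35.

178/35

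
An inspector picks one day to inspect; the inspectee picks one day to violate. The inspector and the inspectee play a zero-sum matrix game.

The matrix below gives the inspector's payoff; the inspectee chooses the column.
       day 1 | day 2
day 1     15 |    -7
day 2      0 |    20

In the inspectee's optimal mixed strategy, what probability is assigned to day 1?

9/14

Row minima are -7 and 0, so the inspector's maximin is 0; column maxima are 15 and 20, so the inspectee's minimax is 15. These differ, so the equilibrium is in mixed strategies.
Let the inspectee play day 1 with probability q. The inspector is indifferent when 15q − 7(1−q) = 20(1−q), giving q = 9/14.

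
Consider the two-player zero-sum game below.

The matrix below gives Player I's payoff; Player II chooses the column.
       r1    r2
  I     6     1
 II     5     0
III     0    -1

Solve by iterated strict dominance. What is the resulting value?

Column r1 is strictly dominated by r2 for Player II (1<6, 0<5, -1<0); eliminate r1.
Row II is strictly dominated by row I (1>0); eliminate II.
Row III is strictly dominated by row I (1>-1); eliminate III.
Only (I, r2) remains, with payoff 1.

1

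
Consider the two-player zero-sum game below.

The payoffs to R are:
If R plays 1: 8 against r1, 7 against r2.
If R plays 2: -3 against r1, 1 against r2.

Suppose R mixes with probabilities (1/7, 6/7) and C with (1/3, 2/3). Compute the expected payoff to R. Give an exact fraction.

16/21

Against (1/3, 2/3), each row's expected payoff is 1: 22/3; 2: -1/3.
Taking the (1/7, 6/7)-weighted average: (1/7)·(22/3) + (6/7)·(-1/3) = 16/21.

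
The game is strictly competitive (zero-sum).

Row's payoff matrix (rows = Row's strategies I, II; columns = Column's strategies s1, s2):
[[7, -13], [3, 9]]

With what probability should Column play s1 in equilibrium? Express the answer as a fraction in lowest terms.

Row minima are -13 and 3, so Row's maximin is 3; column maxima are 7 and 9, so Column's minimax is 7. These differ, so the equilibrium is in mixed strategies.
Let Column play s1 with probability q. Row is indifferent when 7q − 13(1−q) = 3q + 9(1−q), giving q = 11/13.

11/13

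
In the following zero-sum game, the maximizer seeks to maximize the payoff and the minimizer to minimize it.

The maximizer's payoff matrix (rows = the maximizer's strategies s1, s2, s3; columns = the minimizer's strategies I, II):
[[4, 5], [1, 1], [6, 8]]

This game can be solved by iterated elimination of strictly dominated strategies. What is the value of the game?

Row s2 is strictly dominated by row s1 (4>1, 5>1); eliminate s2.
Column II is strictly dominated by I for the minimizer (4<5, 6<8); eliminate II.
Row s1 is strictly dominated by row s3 (6>4); eliminate s1.
Only (s3, I) remains, with payoff 6.

6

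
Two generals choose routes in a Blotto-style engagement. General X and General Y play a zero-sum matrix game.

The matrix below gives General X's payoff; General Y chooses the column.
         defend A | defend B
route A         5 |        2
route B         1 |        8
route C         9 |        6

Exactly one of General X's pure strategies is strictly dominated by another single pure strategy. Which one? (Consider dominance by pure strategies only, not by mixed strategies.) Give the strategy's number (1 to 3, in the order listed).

Compare route A with route C: 9 > 5, 6 > 2.
So route C strictly dominates route A for General X; route A is strictly dominated.

1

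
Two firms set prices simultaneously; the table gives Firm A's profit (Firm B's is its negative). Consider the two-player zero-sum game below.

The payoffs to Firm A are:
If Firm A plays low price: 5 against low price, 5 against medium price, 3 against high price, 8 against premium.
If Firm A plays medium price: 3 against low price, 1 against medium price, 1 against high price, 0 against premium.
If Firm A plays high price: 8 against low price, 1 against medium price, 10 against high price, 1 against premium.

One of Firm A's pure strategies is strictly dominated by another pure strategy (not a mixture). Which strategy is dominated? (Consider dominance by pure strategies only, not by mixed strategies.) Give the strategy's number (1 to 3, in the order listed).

2

Compare medium price with low price: 5 > 3, 5 > 1, 3 > 1, 8 > 0.
So low price strictly dominates medium price for Firm A; medium price is strictly dominated.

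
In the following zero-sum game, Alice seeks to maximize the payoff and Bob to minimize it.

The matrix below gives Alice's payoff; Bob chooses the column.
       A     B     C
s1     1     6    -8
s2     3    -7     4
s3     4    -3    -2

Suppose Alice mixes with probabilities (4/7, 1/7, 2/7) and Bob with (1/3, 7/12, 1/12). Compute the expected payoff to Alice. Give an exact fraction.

5/4

Against (1/3, 7/12, 1/12), each row's expected payoff is s1: 19/6; s2: -11/4; s3: -7/12.
Taking the (4/7, 1/7, 2/7)-weighted average: (4/7)·(19/6) + (1/7)·(-11/4) + (2/7)·(-7/12) = 5/4.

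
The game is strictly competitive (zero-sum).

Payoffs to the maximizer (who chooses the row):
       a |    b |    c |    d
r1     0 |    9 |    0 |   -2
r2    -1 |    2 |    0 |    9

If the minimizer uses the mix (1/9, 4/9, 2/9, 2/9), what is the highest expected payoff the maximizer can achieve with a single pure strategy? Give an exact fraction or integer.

32/9

r1: (0)·(1/9) + (9)·(4/9) + (0)·(2/9) + (-2)·(2/9) = 32/9.
r2: (-1)·(1/9) + (2)·(4/9) + (0)·(2/9) + (9)·(2/9) = 25/9.
The best pure response is r1 with expected payoff 32/9.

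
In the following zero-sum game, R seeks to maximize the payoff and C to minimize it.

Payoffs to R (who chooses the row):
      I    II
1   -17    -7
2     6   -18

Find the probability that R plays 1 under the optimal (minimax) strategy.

12/17

Row minima are -17 and -18, so R's maximin is -17; column maxima are 6 and -7, so C's minimax is -7. These differ, so the equilibrium is in mixed strategies.
Let R play 1 with probability p. C is indifferent when −17p + 6(1−p) = −7p − 18(1−p), giving p = 12/17.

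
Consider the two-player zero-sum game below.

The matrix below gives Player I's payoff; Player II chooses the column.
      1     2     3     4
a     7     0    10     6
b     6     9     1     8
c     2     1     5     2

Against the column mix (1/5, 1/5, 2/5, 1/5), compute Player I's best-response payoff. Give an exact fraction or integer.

a: (7)·(1/5) + (0)·(1/5) + (10)·(2/5) + (6)·(1/5) = 33/5.
b: (6)·(1/5) + (9)·(1/5) + (1)·(2/5) + (8)·(1/5) = 5.
c: (2)·(1/5) + (1)·(1/5) + (5)·(2/5) + (2)·(1/5) = 3.
The best pure response is a with expected payoff 33/5.

33/5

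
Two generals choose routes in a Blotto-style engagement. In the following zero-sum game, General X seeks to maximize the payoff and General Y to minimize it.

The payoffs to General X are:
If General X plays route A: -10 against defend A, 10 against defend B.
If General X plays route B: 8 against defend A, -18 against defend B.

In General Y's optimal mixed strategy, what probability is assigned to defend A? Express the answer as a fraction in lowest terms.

14/23

Row minima are -10 and -18, so General X's maximin is -10; column maxima are 8 and 10, so General Y's minimax is 8. These differ, so the equilibrium is in mixed strategies.
Let General Y play defend A with probability q. General X is indifferent when −10q + 10(1−q) = 8q − 18(1−q), giving q = 14/23.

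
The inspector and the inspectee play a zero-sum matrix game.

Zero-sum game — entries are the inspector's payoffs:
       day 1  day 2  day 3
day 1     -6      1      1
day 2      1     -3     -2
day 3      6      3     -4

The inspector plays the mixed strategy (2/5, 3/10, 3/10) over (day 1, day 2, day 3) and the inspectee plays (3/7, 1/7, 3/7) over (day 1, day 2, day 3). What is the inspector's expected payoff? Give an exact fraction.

-47/70

Against (3/7, 1/7, 3/7), each row's expected payoff is day 1: -2; day 2: -6/7; day 3: 9/7.
Taking the (2/5, 3/10, 3/10)-weighted average: (2/5)·(-2) + (3/10)·(-6/7) + (3/10)·(9/7) = -47/70.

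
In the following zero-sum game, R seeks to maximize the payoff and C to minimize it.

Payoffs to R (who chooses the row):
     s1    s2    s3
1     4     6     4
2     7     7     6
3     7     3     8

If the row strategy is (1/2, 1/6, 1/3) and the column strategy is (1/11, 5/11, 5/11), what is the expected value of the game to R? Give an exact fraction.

Against (1/11, 5/11, 5/11), each row's expected payoff is 1: 54/11; 2: 72/11; 3: 62/11.
Taking the (1/2, 1/6, 1/3)-weighted average: (1/2)·(54/11) + (1/6)·(72/11) + (1/3)·(62/11) = 179/33.

179/33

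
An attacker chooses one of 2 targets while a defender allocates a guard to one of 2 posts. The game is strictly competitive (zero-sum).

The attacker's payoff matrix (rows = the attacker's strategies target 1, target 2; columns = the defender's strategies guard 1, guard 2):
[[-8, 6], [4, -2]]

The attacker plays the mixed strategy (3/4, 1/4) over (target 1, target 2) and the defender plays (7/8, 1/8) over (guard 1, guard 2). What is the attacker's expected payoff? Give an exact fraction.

Against (7/8, 1/8), each row's expected payoff is target 1: -25/4; target 2: 13/4.
Taking the (3/4, 1/4)-weighted average: (3/4)·(-25/4) + (1/4)·(13/4) = -31/8.

-31/8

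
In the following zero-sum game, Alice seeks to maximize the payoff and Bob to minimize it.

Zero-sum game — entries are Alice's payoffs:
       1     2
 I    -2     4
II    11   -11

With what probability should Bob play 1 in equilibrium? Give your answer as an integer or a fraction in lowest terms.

15/28

Row minima are -2 and -11, so Alice's maximin is -2; column maxima are 11 and 4, so Bob's minimax is 4. These differ, so the equilibrium is in mixed strategies.
Let Bob play 1 with probability q. Alice is indifferent when −2q + 4(1−q) = 11q − 11(1−q), giving q = 15/28.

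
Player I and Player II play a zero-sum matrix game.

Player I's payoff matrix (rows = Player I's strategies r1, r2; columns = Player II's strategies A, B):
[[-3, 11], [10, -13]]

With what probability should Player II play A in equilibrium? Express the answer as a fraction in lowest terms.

Row minima are -3 and -13, so Player I's maximin is -3; column maxima are 10 and 11, so Player II's minimax is 10. These differ, so the equilibrium is in mixed strategies.
Let Player II play A with probability q. Player I is indifferent when −3q + 11(1−q) = 10q − 13(1−q), giving q = 24/37.

24/37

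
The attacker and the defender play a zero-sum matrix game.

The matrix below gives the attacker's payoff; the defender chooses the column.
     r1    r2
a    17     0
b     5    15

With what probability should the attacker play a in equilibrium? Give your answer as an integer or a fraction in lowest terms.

Row minima are 0 and 5, so the attacker's maximin is 5; column maxima are 17 and 15, so the defender's minimax is 15. These differ, so the equilibrium is in mixed strategies.
Let the attacker play a with probability p. The defender is indifferent when 17p + 5(1−p) = 15(1−p), giving p = 10/27.

10/27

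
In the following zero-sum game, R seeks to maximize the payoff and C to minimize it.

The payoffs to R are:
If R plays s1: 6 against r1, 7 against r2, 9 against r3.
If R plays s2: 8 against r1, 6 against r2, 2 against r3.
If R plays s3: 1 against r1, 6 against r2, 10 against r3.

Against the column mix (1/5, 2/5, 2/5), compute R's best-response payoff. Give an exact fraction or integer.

38/5

s1: (6)·(1/5) + (7)·(2/5) + (9)·(2/5) = 38/5.
s2: (8)·(1/5) + (6)·(2/5) + (2)·(2/5) = 24/5.
s3: (1)·(1/5) + (6)·(2/5) + (10)·(2/5) = 33/5.
The best pure response is s1 with expected payoff 38/5.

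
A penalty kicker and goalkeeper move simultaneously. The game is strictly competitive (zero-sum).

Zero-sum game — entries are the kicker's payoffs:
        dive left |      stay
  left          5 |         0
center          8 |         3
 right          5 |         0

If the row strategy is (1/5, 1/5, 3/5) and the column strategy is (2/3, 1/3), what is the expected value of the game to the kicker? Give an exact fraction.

Against (2/3, 1/3), each row's expected payoff is left: 10/3; center: 19/3; right: 10/3.
Taking the (1/5, 1/5, 3/5)-weighted average: (1/5)·(10/3) + (1/5)·(19/3) + (3/5)·(10/3) = 59/15.

59/15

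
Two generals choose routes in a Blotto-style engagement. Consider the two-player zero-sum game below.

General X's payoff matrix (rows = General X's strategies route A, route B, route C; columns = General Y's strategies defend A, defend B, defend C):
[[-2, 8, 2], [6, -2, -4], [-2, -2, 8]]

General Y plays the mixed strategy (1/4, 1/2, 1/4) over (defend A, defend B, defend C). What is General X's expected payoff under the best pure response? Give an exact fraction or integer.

4

route A: (-2)·(1/4) + (8)·(1/2) + (2)·(1/4) = 4.
route B: (6)·(1/4) + (-2)·(1/2) + (-4)·(1/4) = -1/2.
route C: (-2)·(1/4) + (-2)·(1/2) + (8)·(1/4) = 1/2.
The best pure response is route A with expected payoff 4.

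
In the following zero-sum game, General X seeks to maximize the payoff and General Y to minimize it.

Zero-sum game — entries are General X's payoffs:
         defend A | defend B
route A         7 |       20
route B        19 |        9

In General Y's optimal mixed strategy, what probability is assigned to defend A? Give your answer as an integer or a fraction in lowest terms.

11/23

Row minima are 7 and 9, so General X's maximin is 9; column maxima are 19 and 20, so General Y's minimax is 19. These differ, so the equilibrium is in mixed strategies.
Let General Y play defend A with probability q. General X is indifferent when 7q + 20(1−q) = 19q + 9(1−q), giving q = 11/23.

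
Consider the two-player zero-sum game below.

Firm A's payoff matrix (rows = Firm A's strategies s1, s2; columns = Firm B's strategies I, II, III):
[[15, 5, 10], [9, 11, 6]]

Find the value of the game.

8

Column I is strictly dominated by III for Firm B (it gives Firm A more in every row).
The remaining 2×2 game on (s1, s2) × (II, III) has no saddle point. Let Firm A play s1 with probability p; indifference gives 5p + 11(1−p) = 10p + 6(1−p), so p = 1/2.
Similarly Firm B's optimal q on II is 2/5, and the value is 5·(2/5) + (10)·(3/5) = 8.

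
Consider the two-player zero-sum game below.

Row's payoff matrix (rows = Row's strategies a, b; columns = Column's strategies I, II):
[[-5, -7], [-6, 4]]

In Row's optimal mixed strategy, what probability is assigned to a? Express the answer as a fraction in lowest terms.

5/6

Row minima are -7 and -6, so Row's maximin is -6; column maxima are -5 and 4, so Column's minimax is -5. These differ, so the equilibrium is in mixed strategies.
Let Row play a with probability p. Column is indifferent when −5p − 6(1−p) = −7p + 4(1−p), giving p = 5/6.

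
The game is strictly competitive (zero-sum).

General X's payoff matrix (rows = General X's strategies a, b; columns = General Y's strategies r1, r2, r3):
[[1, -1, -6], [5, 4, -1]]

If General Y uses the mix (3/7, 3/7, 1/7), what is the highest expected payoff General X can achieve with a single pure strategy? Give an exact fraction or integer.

26/7

a: (1)·(3/7) + (-1)·(3/7) + (-6)·(1/7) = -6/7.
b: (5)·(3/7) + (4)·(3/7) + (-1)·(1/7) = 26/7.
The best pure response is b with expected payoff 26/7.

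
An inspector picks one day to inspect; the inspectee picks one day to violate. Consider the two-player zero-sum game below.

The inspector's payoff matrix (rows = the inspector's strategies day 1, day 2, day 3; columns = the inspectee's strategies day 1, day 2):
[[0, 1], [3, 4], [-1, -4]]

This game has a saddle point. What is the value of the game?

Row minima: 0, 3, -4 → the inspector's maximin is 3.
Column maxima: 3, 4 → the inspectee's minimax is 3.
They coincide at (day 2, day 1), so the value is 3.

3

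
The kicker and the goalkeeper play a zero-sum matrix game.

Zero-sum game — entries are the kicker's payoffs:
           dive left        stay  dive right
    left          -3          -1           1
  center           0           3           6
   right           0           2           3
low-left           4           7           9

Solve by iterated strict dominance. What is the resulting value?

4

Row right is strictly dominated by row low-left (4>0, 7>2, 9>3); eliminate right.
Row center is strictly dominated by row low-left (4>0, 7>3, 9>6); eliminate center.
Column dive right is strictly dominated by dive left for the goalkeeper (-3<1, 4<9); eliminate dive right.
Column stay is strictly dominated by dive left for the goalkeeper (-3<-1, 4<7); eliminate stay.
Row left is strictly dominated by row low-left (4>-3); eliminate left.
Only (low-left, dive left) remains, with payoff 4.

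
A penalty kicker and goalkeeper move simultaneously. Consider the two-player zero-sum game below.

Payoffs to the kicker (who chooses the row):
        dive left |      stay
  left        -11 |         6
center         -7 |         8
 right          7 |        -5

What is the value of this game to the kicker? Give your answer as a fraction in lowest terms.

Row left is strictly dominated by row center, so the kicker never plays it.
The remaining 2×2 game on (center, right) × (dive left, stay) has no saddle point. Let the kicker play center with probability p; indifference gives −7p + 7(1−p) = 8p − 5(1−p), so p = 4/9.
Similarly the goalkeeper's optimal q on dive left is 13/27, and the value is -7·(13/27) + (8)·(14/27) = 7/9.

7/9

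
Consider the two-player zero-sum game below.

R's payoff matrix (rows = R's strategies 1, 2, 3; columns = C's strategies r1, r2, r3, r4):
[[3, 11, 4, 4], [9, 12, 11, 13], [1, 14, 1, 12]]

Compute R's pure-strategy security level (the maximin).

9

The worst-case payoff for each row is 1: 3, 2: 9, 3: 1.
The best of these is 9.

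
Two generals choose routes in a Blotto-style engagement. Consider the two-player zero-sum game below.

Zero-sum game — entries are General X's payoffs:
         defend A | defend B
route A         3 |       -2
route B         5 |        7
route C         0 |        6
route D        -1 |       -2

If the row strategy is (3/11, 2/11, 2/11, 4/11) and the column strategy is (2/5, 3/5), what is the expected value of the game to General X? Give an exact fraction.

Against (2/5, 3/5), each row's expected payoff is route A: 0; route B: 31/5; route C: 18/5; route D: -8/5.
Taking the (3/11, 2/11, 2/11, 4/11)-weighted average: (3/11)·(0) + (2/11)·(31/5) + (2/11)·(18/5) + (4/11)·(-8/5) = 6/5.

6/5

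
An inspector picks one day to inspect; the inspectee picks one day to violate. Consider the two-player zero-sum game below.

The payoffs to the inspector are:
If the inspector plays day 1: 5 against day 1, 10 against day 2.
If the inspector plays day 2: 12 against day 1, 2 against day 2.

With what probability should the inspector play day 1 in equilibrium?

Row minima are 5 and 2, so the inspector's maximin is 5; column maxima are 12 and 10, so the inspectee's minimax is 10. These differ, so the equilibrium is in mixed strategies.
Let the inspector play day 1 with probability p. The inspectee is indifferent when 5p + 12(1−p) = 10p + 2(1−p), giving p = 2/3.

2/3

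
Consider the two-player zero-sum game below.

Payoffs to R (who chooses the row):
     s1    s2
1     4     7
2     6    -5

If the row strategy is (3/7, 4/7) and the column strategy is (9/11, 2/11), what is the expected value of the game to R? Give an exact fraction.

Against (9/11, 2/11), each row's expected payoff is 1: 50/11; 2: 4.
Taking the (3/7, 4/7)-weighted average: (3/7)·(50/11) + (4/7)·(4) = 326/77.

326/77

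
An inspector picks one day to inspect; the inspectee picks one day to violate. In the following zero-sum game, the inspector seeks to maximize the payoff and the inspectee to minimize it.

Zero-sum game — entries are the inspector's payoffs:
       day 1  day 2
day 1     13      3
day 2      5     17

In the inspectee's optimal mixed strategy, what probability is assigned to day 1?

7/11

Row minima are 3 and 5, so the inspector's maximin is 5; column maxima are 13 and 17, so the inspectee's minimax is 13. These differ, so the equilibrium is in mixed strategies.
Let the inspectee play day 1 with probability q. The inspector is indifferent when 13q + 3(1−q) = 5q + 17(1−q), giving q = 7/11.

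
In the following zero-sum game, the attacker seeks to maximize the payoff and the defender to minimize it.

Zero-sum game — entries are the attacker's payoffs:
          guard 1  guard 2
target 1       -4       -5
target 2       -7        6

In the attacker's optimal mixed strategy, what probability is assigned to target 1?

Row minima are -5 and -7, so the attacker's maximin is -5; column maxima are -4 and 6, so the defender's minimax is -4. These differ, so the equilibrium is in mixed strategies.
Let the attacker play target 1 with probability p. The defender is indifferent when −4p − 7(1−p) = −5p + 6(1−p), giving p = 13/14.

13/14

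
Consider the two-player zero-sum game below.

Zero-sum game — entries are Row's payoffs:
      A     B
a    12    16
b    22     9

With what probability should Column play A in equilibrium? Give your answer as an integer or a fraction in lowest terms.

Row minima are 12 and 9, so Row's maximin is 12; column maxima are 22 and 16, so Column's minimax is 16. These differ, so the equilibrium is in mixed strategies.
Let Column play A with probability q. Row is indifferent when 12q + 16(1−q) = 22q + 9(1−q), giving q = 7/17.

7/17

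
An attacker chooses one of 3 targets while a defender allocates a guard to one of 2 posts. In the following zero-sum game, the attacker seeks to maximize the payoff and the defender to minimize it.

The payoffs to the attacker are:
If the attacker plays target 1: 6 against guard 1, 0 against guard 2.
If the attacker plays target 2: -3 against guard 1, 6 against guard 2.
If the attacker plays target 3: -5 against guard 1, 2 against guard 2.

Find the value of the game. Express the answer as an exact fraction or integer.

12/5

Row target 3 is strictly dominated by row target 2, so the attacker never plays it.
The remaining 2×2 game on (target 1, target 2) × (guard 1, guard 2) has no saddle point. Let the attacker play target 1 with probability p; indifference gives 6p − 3(1−p) = 6(1−p), so p = 3/5.
Similarly the defender's optimal q on guard 1 is 2/5, and the value is 6·(2/5) + (0)·(3/5) = 12/5.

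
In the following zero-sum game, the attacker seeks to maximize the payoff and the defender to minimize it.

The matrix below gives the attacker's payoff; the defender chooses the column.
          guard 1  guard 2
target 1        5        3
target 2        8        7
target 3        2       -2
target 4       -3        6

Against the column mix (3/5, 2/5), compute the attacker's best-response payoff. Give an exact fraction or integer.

38/5

target 1: (5)·(3/5) + (3)·(2/5) = 21/5.
target 2: (8)·(3/5) + (7)·(2/5) = 38/5.
target 3: (2)·(3/5) + (-2)·(2/5) = 2/5.
target 4: (-3)·(3/5) + (6)·(2/5) = 3/5.
The best pure response is target 2 with expected payoff 38/5.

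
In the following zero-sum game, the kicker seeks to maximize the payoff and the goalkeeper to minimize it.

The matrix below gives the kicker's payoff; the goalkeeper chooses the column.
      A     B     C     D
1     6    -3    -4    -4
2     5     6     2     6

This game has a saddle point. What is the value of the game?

2

Row minima: -4, 2 → the kicker's maximin is 2.
Column maxima: 6, 6, 2, 6 → the goalkeeper's minimax is 2.
They coincide at (2, C), so the value is 2.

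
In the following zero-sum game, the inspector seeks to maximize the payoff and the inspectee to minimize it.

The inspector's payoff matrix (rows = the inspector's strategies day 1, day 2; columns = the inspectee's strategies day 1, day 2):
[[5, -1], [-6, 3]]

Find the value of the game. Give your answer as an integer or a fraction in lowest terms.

3/5

Row minima are -1 and -6, so the inspector's maximin is -1; column maxima are 5 and 3, so the inspectee's minimax is 3. These differ, so the equilibrium is in mixed strategies.
Let the inspector play day 1 with probability p. The inspectee is indifferent when 5p − 6(1−p) = −p + 3(1−p), giving p = 3/5.
Let the inspectee play day 1 with probability q. The inspector is indifferent when 5q − (1−q) = −6q + 3(1−q), giving q = 4/15.
The value is 5·(4/15) + (-1)·(11/15) = 3/5.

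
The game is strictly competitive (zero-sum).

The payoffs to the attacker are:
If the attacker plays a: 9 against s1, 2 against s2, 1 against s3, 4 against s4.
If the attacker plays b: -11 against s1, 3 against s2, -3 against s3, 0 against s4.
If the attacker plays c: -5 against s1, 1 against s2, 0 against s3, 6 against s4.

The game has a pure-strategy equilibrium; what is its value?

Row minima: 1, -11, -5 → the attacker's maximin is 1.
Column maxima: 9, 3, 1, 6 → the defender's minimax is 1.
They coincide at (a, s3), so the value is 1.

1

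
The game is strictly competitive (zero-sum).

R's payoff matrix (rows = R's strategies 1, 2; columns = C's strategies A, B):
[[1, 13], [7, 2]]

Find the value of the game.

89/17

Row minima are 1 and 2, so R's maximin is 2; column maxima are 7 and 13, so C's minimax is 7. These differ, so the equilibrium is in mixed strategies.
Let R play 1 with probability p. C is indifferent when p + 7(1−p) = 13p + 2(1−p), giving p = 5/17.
Let C play A with probability q. R is indifferent when q + 13(1−q) = 7q + 2(1−q), giving q = 11/17.
The value is 1·(11/17) + (13)·(6/17) = 89/17.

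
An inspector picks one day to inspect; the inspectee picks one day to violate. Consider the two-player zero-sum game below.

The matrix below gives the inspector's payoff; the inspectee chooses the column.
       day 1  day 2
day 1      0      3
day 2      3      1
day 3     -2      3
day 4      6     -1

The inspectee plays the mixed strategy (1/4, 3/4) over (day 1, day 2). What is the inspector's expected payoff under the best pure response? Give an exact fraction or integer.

day 1: (0)·(1/4) + (3)·(3/4) = 9/4.
day 2: (3)·(1/4) + (1)·(3/4) = 3/2.
day 3: (-2)·(1/4) + (3)·(3/4) = 7/4.
day 4: (6)·(1/4) + (-1)·(3/4) = 3/4.
The best pure response is day 1 with expected payoff 9/4.

9/4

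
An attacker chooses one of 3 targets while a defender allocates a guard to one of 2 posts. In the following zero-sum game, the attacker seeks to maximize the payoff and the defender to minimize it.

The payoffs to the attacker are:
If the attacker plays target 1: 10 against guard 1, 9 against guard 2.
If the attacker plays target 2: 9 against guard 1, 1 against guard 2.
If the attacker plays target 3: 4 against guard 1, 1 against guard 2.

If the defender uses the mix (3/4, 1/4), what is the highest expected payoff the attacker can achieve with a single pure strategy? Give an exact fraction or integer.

39/4

target 1: (10)·(3/4) + (9)·(1/4) = 39/4.
target 2: (9)·(3/4) + (1)·(1/4) = 7.
target 3: (4)·(3/4) + (1)·(1/4) = 13/4.
The best pure response is target 1 with expected payoff 39/4.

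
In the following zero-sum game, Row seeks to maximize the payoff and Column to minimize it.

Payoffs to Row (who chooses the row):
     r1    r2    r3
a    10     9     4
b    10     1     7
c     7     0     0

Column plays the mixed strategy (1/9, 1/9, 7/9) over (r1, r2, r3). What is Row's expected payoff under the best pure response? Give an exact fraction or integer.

a: (10)·(1/9) + (9)·(1/9) + (4)·(7/9) = 47/9.
b: (10)·(1/9) + (1)·(1/9) + (7)·(7/9) = 20/3.
c: (7)·(1/9) + (0)·(1/9) + (0)·(7/9) = 7/9.
The best pure response is b with expected payoff 20/3.

20/3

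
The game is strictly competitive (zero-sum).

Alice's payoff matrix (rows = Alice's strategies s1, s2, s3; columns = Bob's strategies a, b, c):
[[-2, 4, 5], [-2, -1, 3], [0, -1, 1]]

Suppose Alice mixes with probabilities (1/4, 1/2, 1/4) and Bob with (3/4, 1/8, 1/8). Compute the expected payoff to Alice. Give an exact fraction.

Against (3/4, 1/8, 1/8), each row's expected payoff is s1: -3/8; s2: -5/4; s3: 0.
Taking the (1/4, 1/2, 1/4)-weighted average: (1/4)·(-3/8) + (1/2)·(-5/4) + (1/4)·(0) = -23/32.

-23/32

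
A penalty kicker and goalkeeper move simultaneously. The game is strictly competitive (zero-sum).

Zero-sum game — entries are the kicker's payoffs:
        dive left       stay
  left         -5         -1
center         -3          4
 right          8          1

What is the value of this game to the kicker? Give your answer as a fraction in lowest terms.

Row left is strictly dominated by row center, so the kicker never plays it.
The remaining 2×2 game on (center, right) × (dive left, stay) has no saddle point. Let the kicker play center with probability p; indifference gives −3p + 8(1−p) = 4p + (1−p), so p = 1/2.
Similarly the goalkeeper's optimal q on dive left is 3/14, and the value is -3·(3/14) + (4)·(11/14) = 5/2.

5/2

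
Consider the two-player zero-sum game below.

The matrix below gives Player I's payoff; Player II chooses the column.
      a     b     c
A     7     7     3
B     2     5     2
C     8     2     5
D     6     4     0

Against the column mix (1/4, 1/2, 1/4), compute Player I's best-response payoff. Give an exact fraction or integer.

6

A: (7)·(1/4) + (7)·(1/2) + (3)·(1/4) = 6.
B: (2)·(1/4) + (5)·(1/2) + (2)·(1/4) = 7/2.
C: (8)·(1/4) + (2)·(1/2) + (5)·(1/4) = 17/4.
D: (6)·(1/4) + (4)·(1/2) + (0)·(1/4) = 7/2.
The best pure response is A with expected payoff 6.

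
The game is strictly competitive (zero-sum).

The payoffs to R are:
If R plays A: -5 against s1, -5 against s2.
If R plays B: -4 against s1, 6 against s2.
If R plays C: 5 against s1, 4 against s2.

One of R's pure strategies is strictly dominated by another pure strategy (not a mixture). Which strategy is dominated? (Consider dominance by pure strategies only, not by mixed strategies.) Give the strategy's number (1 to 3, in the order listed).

1

Compare A with B: -4 > -5, 6 > -5.
So B strictly dominates A for R; A is strictly dominated.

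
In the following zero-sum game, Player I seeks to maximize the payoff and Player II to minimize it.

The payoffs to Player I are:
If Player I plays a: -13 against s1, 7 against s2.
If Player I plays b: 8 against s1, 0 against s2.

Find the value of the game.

2

Row minima are -13 and 0, so Player I's maximin is 0; column maxima are 8 and 7, so Player II's minimax is 7. These differ, so the equilibrium is in mixed strategies.
Let Player I play a with probability p. Player II is indifferent when −13p + 8(1−p) = 7p, giving p = 2/7.
Let Player II play s1 with probability q. Player I is indifferent when −13q + 7(1−q) = 8q, giving q = 1/4.
The value is -13·(1/4) + (7)·(3/4) = 2.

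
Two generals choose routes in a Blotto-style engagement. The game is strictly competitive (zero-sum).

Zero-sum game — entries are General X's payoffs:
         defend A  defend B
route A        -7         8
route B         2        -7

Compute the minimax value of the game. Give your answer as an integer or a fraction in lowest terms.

Row minima are -7 and -7, so General X's maximin is -7; column maxima are 2 and 8, so General Y's minimax is 2. These differ, so the equilibrium is in mixed strategies.
Let General X play route A with probability p. General Y is indifferent when −7p + 2(1−p) = 8p − 7(1−p), giving p = 3/8.
Let General Y play defend A with probability q. General X is indifferent when −7q + 8(1−q) = 2q − 7(1−q), giving q = 5/8.
The value is -7·(5/8) + (8)·(3/8) = -11/8.

-11/8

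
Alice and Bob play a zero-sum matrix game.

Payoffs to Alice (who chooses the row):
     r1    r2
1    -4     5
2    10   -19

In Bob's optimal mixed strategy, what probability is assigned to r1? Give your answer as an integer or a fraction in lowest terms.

Row minima are -4 and -19, so Alice's maximin is -4; column maxima are 10 and 5, so Bob's minimax is 5. These differ, so the equilibrium is in mixed strategies.
Let Bob play r1 with probability q. Alice is indifferent when −4q + 5(1−q) = 10q − 19(1−q), giving q = 12/19.

12/19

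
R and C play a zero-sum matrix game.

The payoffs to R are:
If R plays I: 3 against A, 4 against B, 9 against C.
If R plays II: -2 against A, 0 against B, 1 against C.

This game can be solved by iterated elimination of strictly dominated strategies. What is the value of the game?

Column C is strictly dominated by A for C (3<9, -2<1); eliminate C.
Row II is strictly dominated by row I (3>-2, 4>0); eliminate II.
Column B is strictly dominated by A for C (3<4); eliminate B.
Only (I, A) remains, with payoff 3.

3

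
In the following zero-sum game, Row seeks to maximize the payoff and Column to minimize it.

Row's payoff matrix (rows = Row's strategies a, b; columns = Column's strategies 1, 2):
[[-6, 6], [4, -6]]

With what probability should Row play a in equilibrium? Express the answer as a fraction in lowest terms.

5/11

Row minima are -6 and -6, so Row's maximin is -6; column maxima are 4 and 6, so Column's minimax is 4. These differ, so the equilibrium is in mixed strategies.
Let Row play a with probability p. Column is indifferent when −6p + 4(1−p) = 6p − 6(1−p), giving p = 5/11.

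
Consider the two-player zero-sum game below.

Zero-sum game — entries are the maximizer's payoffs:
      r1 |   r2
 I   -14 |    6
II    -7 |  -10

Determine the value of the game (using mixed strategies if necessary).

Row minima are -14 and -10, so the maximizer's maximin is -10; column maxima are -7 and 6, so the minimizer's minimax is -7. These differ, so the equilibrium is in mixed strategies.
Let the maximizer play I with probability p. The minimizer is indifferent when −14p − 7(1−p) = 6p − 10(1−p), giving p = 3/23.
Let the minimizer play r1 with probability q. The maximizer is indifferent when −14q + 6(1−q) = −7q − 10(1−q), giving q = 16/23.
The value is -14·(16/23) + (6)·(7/23) = -182/23.

-182/23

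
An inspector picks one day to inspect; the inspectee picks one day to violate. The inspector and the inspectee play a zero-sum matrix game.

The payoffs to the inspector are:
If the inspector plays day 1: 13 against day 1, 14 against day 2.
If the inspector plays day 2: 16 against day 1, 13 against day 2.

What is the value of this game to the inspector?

Row minima are 13 and 13, so the inspector's maximin is 13; column maxima are 16 and 14, so the inspectee's minimax is 14. These differ, so the equilibrium is in mixed strategies.
Let the inspector play day 1 with probability p. The inspectee is indifferent when 13p + 16(1−p) = 14p + 13(1−p), giving p = 3/4.
Let the inspectee play day 1 with probability q. The inspector is indifferent when 13q + 14(1−q) = 16q + 13(1−q), giving q = 1/4.
The value is 13·(1/4) + (14)·(3/4) = 55/4.

55/4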